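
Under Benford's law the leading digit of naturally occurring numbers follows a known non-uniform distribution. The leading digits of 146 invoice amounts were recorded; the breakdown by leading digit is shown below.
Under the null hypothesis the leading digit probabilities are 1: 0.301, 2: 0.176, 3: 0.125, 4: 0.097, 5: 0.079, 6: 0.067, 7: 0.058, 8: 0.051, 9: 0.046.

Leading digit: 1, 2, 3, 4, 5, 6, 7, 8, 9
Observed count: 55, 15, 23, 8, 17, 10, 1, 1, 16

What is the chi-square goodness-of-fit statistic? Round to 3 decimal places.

38.746

Expected counts E_i = n·p_i: 146×0.301 = 43.946, 146×0.176 = 25.696, 146×0.125 = 18.25, 146×0.097 = 14.162, 146×0.079 = 11.534, 146×0.067 = 9.782, 146×0.058 = 8.468, 146×0.051 = 7.446, 146×0.046 = 6.716.
1: (55 − 43.946)²/43.946 = 122.190916/43.946 = 2.7805
2: (15 − 25.696)²/25.696 = 114.404416/25.696 = 4.4522
3: (23 − 18.25)²/18.25 = 22.5625/18.25 = 1.2363
4: (8 − 14.162)²/14.162 = 37.970244/14.162 = 2.6811
5: (17 − 11.534)²/11.534 = 29.877156/11.534 = 2.5904
6: (10 − 9.782)²/9.782 = 0.047524/9.782 = 0.0049
7: (1 − 8.468)²/8.468 = 55.771024/8.468 = 6.5861
8: (1 − 7.446)²/7.446 = 41.550916/7.446 = 5.5803
9: (16 − 6.716)²/6.716 = 86.192656/6.716 = 12.8339
Sum = 38.746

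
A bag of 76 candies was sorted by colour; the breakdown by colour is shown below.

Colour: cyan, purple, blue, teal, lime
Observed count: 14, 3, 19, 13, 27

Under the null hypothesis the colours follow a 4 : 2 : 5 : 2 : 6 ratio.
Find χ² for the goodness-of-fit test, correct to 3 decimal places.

6.925

Ratio total = 19. Expected counts: 76×4/19 = 16, 76×2/19 = 8, 76×5/19 = 20, 76×2/19 = 8, 76×6/19 = 24.
cyan: (14 − 16)²/16 = 4/16 = 0.2500
purple: (3 − 8)²/8 = 25/8 = 3.1250
blue: (19 − 20)²/20 = 1/20 = 0.0500
teal: (13 − 8)²/8 = 25/8 = 3.1250
lime: (27 − 24)²/24 = 9/24 = 0.3750
Sum = 6.925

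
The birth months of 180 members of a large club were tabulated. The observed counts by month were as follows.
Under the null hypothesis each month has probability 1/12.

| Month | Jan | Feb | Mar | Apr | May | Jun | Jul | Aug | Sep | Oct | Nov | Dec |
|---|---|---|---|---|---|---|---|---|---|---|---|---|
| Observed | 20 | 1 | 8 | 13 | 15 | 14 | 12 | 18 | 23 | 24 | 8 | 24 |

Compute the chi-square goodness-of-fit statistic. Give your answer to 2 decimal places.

37.87

Under H₀ each category has probability 1/12, so each expected count is 180/12 = 15.
χ² = (20−15)²/15 + (1−15)²/15 + (8−15)²/15 + (13−15)²/15 + (15−15)²/15 + (14−15)²/15 + (12−15)²/15 + (18−15)²/15 + (23−15)²/15 + (24−15)²/15 + (8−15)²/15 + (24−15)²/15
   = 1.667 + 13.067 + 3.267 + 0.267 + 0.000 + 0.067 + 0.600 + 0.600 + 4.267 + 5.400 + 3.267 + 5.400
Sum = 37.87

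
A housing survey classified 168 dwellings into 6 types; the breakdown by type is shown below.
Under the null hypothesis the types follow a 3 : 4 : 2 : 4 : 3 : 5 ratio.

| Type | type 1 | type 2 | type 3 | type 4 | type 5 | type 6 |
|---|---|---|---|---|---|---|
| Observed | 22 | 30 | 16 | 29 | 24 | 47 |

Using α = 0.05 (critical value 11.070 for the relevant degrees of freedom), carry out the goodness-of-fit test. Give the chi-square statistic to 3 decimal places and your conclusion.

Ratio total = 21. Expected counts: 168×3/21 = 24, 168×4/21 = 32, 168×2/21 = 16, 168×4/21 = 32, 168×3/21 = 24, 168×5/21 = 40.
cat         O        E   (O−E)²/E
type 1     22       24     0.1667
type 2     30       32     0.1250
type 3     16       16     0.0000
type 4     29       32     0.2813
type 5     24       24     0.0000
type 6     47       40     1.2250
Sum = 1.798
df = 5. Since 1.798 < 11.070, we do not reject H₀.

1.798; do not reject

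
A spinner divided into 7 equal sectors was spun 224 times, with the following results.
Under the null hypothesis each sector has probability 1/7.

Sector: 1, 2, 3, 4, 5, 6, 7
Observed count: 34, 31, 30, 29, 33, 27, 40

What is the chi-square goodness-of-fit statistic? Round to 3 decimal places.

Under H₀ each category has probability 1/7, so each expected count is 224/7 = 32.
χ² = (34−32)²/32 + (31−32)²/32 + (30−32)²/32 + (29−32)²/32 + (33−32)²/32 + (27−32)²/32 + (40−32)²/32
   = 0.1250 + 0.0313 + 0.1250 + 0.2813 + 0.0313 + 0.7813 + 2.0000
Sum = 3.375

3.375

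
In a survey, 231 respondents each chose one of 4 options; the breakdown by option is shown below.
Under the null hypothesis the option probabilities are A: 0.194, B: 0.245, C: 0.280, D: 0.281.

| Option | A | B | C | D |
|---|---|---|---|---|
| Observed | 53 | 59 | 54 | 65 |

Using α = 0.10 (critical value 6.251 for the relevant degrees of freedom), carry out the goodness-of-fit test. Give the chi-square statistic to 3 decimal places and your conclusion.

Expected counts E_i = n·p_i: 231×0.194 = 44.814, 231×0.245 = 56.595, 231×0.280 = 64.68, 231×0.281 = 64.911.
cat         O        E   (O−E)²/E
A          53   44.814     1.4953
B          59   56.595     0.1022
C          54    64.68     1.7635
D          65   64.911     0.0001
Sum = 3.361
df = 3. Since 3.361 < 6.251, we do not reject H₀.

3.361; do not reject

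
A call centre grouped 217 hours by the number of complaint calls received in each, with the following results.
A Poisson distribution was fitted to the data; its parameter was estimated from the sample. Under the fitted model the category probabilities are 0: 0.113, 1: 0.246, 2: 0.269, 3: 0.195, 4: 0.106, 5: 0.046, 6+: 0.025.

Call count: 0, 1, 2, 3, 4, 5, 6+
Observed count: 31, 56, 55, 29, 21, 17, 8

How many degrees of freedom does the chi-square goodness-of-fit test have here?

There are k = 7 categories and 1 parameter estimated from the data, so df = 7 − 1 − 1 = 5.

5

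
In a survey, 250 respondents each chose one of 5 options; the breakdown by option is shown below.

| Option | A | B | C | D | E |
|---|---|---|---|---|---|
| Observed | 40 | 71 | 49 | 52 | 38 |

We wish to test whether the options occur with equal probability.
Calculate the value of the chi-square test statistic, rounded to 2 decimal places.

Expected count for each of the 5 categories: 250/5 = 50.
A: (40 − 50)²/50 = 100/50 = 2.000
B: (71 − 50)²/50 = 441/50 = 8.820
C: (49 − 50)²/50 = 1/50 = 0.020
D: (52 − 50)²/50 = 4/50 = 0.080
E: (38 − 50)²/50 = 144/50 = 2.880
Sum = 13.80

13.80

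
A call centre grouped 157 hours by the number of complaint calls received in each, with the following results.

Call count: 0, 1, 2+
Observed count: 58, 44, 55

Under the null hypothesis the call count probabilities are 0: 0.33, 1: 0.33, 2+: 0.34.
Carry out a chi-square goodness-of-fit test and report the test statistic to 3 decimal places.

1.966

Expected counts E_i = n·p_i: 157×0.33 = 51.81, 157×0.33 = 51.81, 157×0.34 = 53.38.
0: (58 − 51.81)²/51.81 = 38.3161/51.81 = 0.7396
1: (44 − 51.81)²/51.81 = 60.9961/51.81 = 1.1773
2+: (55 − 53.38)²/53.38 = 2.6244/53.38 = 0.0492
Sum = 1.966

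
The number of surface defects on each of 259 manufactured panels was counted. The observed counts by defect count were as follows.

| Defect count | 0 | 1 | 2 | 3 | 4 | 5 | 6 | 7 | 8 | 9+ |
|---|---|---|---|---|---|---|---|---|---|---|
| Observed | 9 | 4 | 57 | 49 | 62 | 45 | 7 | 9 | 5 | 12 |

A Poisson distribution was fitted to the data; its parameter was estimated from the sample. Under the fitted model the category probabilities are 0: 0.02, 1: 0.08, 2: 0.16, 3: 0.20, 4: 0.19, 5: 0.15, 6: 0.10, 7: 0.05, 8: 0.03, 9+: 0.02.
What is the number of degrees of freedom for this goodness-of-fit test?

8

There are k = 10 categories and 1 parameter estimated from the data, so df = 10 − 1 − 1 = 8.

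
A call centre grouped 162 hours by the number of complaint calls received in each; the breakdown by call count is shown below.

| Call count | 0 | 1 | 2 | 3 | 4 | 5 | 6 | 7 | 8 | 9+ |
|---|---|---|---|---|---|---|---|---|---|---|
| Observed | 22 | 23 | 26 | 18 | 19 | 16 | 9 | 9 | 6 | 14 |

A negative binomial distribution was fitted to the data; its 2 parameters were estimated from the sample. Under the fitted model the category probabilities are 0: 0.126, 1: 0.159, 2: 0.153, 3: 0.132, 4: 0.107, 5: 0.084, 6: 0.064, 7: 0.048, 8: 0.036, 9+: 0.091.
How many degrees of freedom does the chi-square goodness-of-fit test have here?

7

There are k = 10 categories and 2 parameters estimated from the data, so df = 10 − 1 − 2 = 7.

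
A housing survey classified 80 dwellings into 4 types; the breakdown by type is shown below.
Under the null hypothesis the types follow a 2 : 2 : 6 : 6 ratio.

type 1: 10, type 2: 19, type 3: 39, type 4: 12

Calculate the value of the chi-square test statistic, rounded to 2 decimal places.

Ratio total = 16. Expected counts: 80×2/16 = 10, 80×2/16 = 10, 80×6/16 = 30, 80×6/16 = 30.
χ² = (10−10)²/10 + (19−10)²/10 + (39−30)²/30 + (12−30)²/30
   = 0.000 + 8.100 + 2.700 + 10.800
Sum = 21.60

21.60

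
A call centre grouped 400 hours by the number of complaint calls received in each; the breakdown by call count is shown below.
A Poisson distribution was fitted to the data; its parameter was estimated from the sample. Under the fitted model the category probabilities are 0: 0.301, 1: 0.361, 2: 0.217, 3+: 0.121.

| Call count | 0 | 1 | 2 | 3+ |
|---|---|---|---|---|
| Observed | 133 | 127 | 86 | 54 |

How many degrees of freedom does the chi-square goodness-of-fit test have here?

There are k = 4 categories and 1 parameter estimated from the data, so df = 4 − 1 − 1 = 2.

2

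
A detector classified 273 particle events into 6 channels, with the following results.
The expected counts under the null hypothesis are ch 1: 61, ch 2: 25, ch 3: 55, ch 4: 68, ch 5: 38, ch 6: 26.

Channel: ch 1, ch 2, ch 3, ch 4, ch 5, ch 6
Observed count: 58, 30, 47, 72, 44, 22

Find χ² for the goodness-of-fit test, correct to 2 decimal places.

4.11

cat         O        E   (O−E)²/E
ch 1       58       61      0.148
ch 2       30       25      1.000
ch 3       47       55      1.164
ch 4       72       68      0.235
ch 5       44       38      0.947
ch 6       22       26      0.615
Sum = 4.11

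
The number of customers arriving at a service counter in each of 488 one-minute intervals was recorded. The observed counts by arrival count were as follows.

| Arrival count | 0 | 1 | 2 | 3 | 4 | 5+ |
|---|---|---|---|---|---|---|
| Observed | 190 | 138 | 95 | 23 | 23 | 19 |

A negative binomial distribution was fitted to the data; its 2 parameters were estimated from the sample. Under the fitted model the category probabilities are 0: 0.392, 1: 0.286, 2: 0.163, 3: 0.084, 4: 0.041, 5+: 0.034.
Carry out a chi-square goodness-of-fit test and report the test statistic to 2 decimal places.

Expected counts E_i = n·p_i: 488×0.392 = 191.296, 488×0.286 = 139.568, 488×0.163 = 79.544, 488×0.084 = 40.992, 488×0.041 = 20.008, 488×0.034 = 16.592.
0: (190 − 191.296)²/191.296 = 1.679616/191.296 = 0.009
1: (138 − 139.568)²/139.568 = 2.458624/139.568 = 0.018
2: (95 − 79.544)²/79.544 = 238.887936/79.544 = 3.003
3: (23 − 40.992)²/40.992 = 323.712064/40.992 = 7.897
4: (23 − 20.008)²/20.008 = 8.952064/20.008 = 0.447
5+: (19 − 16.592)²/16.592 = 5.798464/16.592 = 0.349
Sum = 11.72

11.72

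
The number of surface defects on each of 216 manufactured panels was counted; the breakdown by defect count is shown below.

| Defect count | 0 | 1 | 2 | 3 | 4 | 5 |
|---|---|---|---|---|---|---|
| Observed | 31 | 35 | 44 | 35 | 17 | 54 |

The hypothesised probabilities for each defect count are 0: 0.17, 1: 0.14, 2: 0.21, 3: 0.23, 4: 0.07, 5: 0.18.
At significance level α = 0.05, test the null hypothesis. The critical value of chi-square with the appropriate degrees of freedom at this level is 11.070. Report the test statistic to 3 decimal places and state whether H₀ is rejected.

12.133; reject

Expected counts E_i = n·p_i: 216×0.17 = 36.72, 216×0.14 = 30.24, 216×0.21 = 45.36, 216×0.23 = 49.68, 216×0.07 = 15.12, 216×0.18 = 38.88.
χ² = (31−36.72)²/36.72 + (35−30.24)²/30.24 + (44−45.36)²/45.36 + (35−49.68)²/49.68 + (17−15.12)²/15.12 + (54−38.88)²/38.88
   = 0.8910 + 0.7493 + 0.0408 + 4.3378 + 0.2338 + 5.8800
Sum = 12.133
df = 5. Since 12.133 > 11.070, we reject H₀.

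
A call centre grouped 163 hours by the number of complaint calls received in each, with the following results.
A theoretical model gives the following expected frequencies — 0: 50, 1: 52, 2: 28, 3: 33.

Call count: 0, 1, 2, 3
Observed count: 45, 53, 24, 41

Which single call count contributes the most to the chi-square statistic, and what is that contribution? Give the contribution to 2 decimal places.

3, 1.94

0: (45 − 50)²/50 = 25/50 = 0.500
1: (53 − 52)²/52 = 1/52 = 0.019
2: (24 − 28)²/28 = 16/28 = 0.571
3: (41 − 33)²/33 = 64/33 = 1.939
The largest term is for 3: 1.94.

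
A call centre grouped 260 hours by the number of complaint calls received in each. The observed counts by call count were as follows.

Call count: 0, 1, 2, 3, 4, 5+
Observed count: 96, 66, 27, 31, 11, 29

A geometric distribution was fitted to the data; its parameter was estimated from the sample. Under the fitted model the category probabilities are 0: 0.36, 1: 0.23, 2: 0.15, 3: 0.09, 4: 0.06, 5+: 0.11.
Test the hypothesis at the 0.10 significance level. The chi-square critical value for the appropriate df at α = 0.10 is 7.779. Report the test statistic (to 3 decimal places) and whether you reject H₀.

Expected counts E_i = n·p_i: 260×0.36 = 93.6, 260×0.23 = 59.8, 260×0.15 = 39, 260×0.09 = 23.4, 260×0.06 = 15.6, 260×0.11 = 28.6.
0: (96 − 93.6)²/93.6 = 5.76/93.6 = 0.0615
1: (66 − 59.8)²/59.8 = 38.44/59.8 = 0.6428
2: (27 − 39)²/39 = 144/39 = 3.6923
3: (31 − 23.4)²/23.4 = 57.76/23.4 = 2.4684
4: (11 − 15.6)²/15.6 = 21.16/15.6 = 1.3564
5+: (29 − 28.6)²/28.6 = 0.16/28.6 = 0.0056
Sum = 8.227
df = 4. Since 8.227 > 7.779, we reject H₀.

8.227; reject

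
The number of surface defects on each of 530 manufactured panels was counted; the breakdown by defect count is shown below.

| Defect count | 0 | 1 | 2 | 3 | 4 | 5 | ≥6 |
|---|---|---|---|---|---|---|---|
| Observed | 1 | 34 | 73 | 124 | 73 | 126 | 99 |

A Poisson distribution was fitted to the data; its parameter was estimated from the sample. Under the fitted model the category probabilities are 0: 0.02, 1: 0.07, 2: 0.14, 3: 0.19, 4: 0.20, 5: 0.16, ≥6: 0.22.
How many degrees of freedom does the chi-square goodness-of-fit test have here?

There are k = 7 categories and 1 parameter estimated from the data, so df = 7 − 1 − 1 = 5.

5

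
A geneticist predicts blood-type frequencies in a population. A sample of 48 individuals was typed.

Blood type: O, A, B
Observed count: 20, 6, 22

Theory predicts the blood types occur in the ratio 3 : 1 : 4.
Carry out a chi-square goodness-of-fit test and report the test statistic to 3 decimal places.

0.389

Ratio total = 8. Expected counts: 48×3/8 = 18, 48×1/8 = 6, 48×4/8 = 24.
χ² = (20−18)²/18 + (6−6)²/6 + (22−24)²/24
   = 0.2222 + 0.0000 + 0.1667
Sum = 0.389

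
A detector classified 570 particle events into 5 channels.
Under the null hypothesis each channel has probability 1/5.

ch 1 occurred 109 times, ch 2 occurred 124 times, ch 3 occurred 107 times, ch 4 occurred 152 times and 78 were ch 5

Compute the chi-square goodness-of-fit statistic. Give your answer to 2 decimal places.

25.56

Under H₀ each category has probability 1/5, so each expected count is 570/5 = 114.
ch 1: (109 − 114)²/114 = 25/114 = 0.219
ch 2: (124 − 114)²/114 = 100/114 = 0.877
ch 3: (107 − 114)²/114 = 49/114 = 0.430
ch 4: (152 − 114)²/114 = 1444/114 = 12.667
ch 5: (78 − 114)²/114 = 1296/114 = 11.368
Sum = 25.56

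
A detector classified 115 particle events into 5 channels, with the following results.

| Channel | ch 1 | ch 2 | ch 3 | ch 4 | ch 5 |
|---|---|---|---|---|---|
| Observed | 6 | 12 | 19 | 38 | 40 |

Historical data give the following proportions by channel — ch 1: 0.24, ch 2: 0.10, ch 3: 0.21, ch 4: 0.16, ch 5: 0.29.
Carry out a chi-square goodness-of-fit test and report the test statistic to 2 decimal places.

40.23

Expected counts E_i = n·p_i: 115×0.24 = 27.6, 115×0.10 = 11.5, 115×0.21 = 24.15, 115×0.16 = 18.4, 115×0.29 = 33.35.
cat         O        E   (O−E)²/E
ch 1        6     27.6     16.904
ch 2       12     11.5      0.022
ch 3       19    24.15      1.098
ch 4       38     18.4     20.878
ch 5       40    33.35      1.326
Sum = 40.23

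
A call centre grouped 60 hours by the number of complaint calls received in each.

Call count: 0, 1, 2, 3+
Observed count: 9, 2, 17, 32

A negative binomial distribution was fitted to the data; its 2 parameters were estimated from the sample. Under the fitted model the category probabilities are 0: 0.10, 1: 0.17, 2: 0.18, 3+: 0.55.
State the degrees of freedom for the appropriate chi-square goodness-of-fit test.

There are k = 4 categories and 2 parameters estimated from the data, so df = 4 − 1 − 2 = 1.

1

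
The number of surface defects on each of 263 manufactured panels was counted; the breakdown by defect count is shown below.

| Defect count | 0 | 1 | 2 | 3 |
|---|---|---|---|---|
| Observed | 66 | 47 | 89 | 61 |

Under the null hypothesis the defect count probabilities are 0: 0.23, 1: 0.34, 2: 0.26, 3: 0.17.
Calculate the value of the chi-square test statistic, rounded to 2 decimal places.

Expected counts E_i = n·p_i: 263×0.23 = 60.49, 263×0.34 = 89.42, 263×0.26 = 68.38, 263×0.17 = 44.71.
χ² = (66−60.49)²/60.49 + (47−89.42)²/89.42 + (89−68.38)²/68.38 + (61−44.71)²/44.71
   = 0.502 + 20.124 + 6.218 + 5.935
Sum = 32.78

32.78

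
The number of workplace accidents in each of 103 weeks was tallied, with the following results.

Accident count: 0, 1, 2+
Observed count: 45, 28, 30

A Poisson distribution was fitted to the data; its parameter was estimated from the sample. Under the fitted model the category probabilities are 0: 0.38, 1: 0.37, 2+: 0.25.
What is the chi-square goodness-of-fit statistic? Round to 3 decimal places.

4.261

Expected counts E_i = n·p_i: 103×0.38 = 39.14, 103×0.37 = 38.11, 103×0.25 = 25.75.
cat         O        E   (O−E)²/E
0          45    39.14     0.8774
1          28    38.11     2.6820
2+         30    25.75     0.7015
Sum = 4.261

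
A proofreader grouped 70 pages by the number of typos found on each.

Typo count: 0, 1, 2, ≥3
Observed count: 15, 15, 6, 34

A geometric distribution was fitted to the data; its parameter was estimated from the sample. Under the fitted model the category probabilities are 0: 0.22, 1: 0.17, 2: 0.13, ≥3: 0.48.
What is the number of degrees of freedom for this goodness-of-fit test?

There are k = 4 categories and 1 parameter estimated from the data, so df = 4 − 1 − 1 = 2.

2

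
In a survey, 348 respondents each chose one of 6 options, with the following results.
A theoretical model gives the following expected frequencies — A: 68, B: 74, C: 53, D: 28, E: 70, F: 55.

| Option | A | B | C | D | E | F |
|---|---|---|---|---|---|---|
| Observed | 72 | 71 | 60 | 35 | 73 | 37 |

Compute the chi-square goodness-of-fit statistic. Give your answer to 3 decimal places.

A: (72 − 68)²/68 = 16/68 = 0.2353
B: (71 − 74)²/74 = 9/74 = 0.1216
C: (60 − 53)²/53 = 49/53 = 0.9245
D: (35 − 28)²/28 = 49/28 = 1.7500
E: (73 − 70)²/70 = 9/70 = 0.1286
F: (37 − 55)²/55 = 324/55 = 5.8909
Sum = 9.051

9.051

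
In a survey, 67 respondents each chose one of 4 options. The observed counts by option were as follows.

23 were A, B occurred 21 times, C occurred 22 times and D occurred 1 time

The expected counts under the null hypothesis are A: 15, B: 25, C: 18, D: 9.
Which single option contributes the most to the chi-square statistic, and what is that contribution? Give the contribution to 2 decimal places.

A: (23 − 15)²/15 = 64/15 = 4.267
B: (21 − 25)²/25 = 16/25 = 0.640
C: (22 − 18)²/18 = 16/18 = 0.889
D: (1 − 9)²/9 = 64/9 = 7.111
The largest term is for D: 7.11.

D, 7.11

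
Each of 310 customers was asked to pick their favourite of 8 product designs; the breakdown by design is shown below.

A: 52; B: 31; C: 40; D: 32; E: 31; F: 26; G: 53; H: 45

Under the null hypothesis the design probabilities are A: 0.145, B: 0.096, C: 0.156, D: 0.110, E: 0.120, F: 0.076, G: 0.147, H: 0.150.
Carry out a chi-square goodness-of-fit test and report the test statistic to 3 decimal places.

Expected counts E_i = n·p_i: 310×0.145 = 44.95, 310×0.096 = 29.76, 310×0.156 = 48.36, 310×0.110 = 34.1, 310×0.120 = 37.2, 310×0.076 = 23.56, 310×0.147 = 45.57, 310×0.150 = 46.5.
cat         O        E   (O−E)²/E
A          52    44.95     1.1057
B          31    29.76     0.0517
C          40    48.36     1.4452
D          32     34.1     0.1293
E          31     37.2     1.0333
F          26    23.56     0.2527
G          53    45.57     1.2114
H          45     46.5     0.0484
Sum = 5.278

5.278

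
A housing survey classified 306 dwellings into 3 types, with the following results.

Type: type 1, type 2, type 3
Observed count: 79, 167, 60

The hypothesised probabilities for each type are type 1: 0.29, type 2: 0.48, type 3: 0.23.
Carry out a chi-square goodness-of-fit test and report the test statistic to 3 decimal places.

Expected counts E_i = n·p_i: 306×0.29 = 88.74, 306×0.48 = 146.88, 306×0.23 = 70.38.
type 1: (79 − 88.74)²/88.74 = 94.8676/88.74 = 1.0691
type 2: (167 − 146.88)²/146.88 = 404.8144/146.88 = 2.7561
type 3: (60 − 70.38)²/70.38 = 107.7444/70.38 = 1.5309
Sum = 5.356

5.356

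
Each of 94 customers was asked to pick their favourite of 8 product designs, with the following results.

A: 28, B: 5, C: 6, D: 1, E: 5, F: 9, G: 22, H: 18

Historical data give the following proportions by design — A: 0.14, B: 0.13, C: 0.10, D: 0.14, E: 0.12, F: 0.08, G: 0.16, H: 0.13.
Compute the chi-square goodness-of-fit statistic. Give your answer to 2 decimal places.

43.21

Expected counts E_i = n·p_i: 94×0.14 = 13.16, 94×0.13 = 12.22, 94×0.10 = 9.4, 94×0.14 = 13.16, 94×0.12 = 11.28, 94×0.08 = 7.52, 94×0.16 = 15.04, 94×0.13 = 12.22.
A: (28 − 13.16)²/13.16 = 220.2256/13.16 = 16.734
B: (5 − 12.22)²/12.22 = 52.1284/12.22 = 4.266
C: (6 − 9.4)²/9.4 = 11.56/9.4 = 1.230
D: (1 − 13.16)²/13.16 = 147.8656/13.16 = 11.236
E: (5 − 11.28)²/11.28 = 39.4384/11.28 = 3.496
F: (9 − 7.52)²/7.52 = 2.1904/7.52 = 0.291
G: (22 − 15.04)²/15.04 = 48.4416/15.04 = 3.221
H: (18 − 12.22)²/12.22 = 33.4084/12.22 = 2.734
Sum = 43.21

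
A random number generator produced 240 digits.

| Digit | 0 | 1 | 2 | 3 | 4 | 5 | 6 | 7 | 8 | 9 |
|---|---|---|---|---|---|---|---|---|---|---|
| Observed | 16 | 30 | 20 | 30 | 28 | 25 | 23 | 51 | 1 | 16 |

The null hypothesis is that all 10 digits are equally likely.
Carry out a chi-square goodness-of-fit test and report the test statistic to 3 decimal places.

62.167

Expected count for each of the 10 categories: 240/10 = 24.
cat         O        E   (O−E)²/E
0          16       24     2.6667
1          30       24     1.5000
2          20       24     0.6667
3          30       24     1.5000
4          28       24     0.6667
5          25       24     0.0417
6          23       24     0.0417
7          51       24    30.3750
8           1       24    22.0417
9          16       24     2.6667
Sum = 62.167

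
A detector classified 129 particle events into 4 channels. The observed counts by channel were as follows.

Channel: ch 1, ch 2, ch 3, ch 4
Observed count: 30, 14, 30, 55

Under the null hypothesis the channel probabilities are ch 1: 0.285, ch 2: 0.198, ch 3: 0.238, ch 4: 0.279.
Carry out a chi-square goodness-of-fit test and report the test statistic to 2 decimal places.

16.52

Expected counts E_i = n·p_i: 129×0.285 = 36.765, 129×0.198 = 25.542, 129×0.238 = 30.702, 129×0.279 = 35.991.
χ² = (30−36.765)²/36.765 + (14−25.542)²/25.542 + (30−30.702)²/30.702 + (55−35.991)²/35.991
   = 1.245 + 5.216 + 0.016 + 10.040
Sum = 16.52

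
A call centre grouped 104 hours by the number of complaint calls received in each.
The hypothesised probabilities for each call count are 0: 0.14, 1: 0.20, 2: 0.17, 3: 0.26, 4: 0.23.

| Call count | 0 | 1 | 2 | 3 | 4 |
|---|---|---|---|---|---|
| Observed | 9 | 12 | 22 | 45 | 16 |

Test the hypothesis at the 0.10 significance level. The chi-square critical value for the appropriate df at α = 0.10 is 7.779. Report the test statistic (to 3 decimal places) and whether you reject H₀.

Expected counts E_i = n·p_i: 104×0.14 = 14.56, 104×0.20 = 20.8, 104×0.17 = 17.68, 104×0.26 = 27.04, 104×0.23 = 23.92.
0: (9 − 14.56)²/14.56 = 30.9136/14.56 = 2.1232
1: (12 − 20.8)²/20.8 = 77.44/20.8 = 3.7231
2: (22 − 17.68)²/17.68 = 18.6624/17.68 = 1.0556
3: (45 − 27.04)²/27.04 = 322.5616/27.04 = 11.9291
4: (16 − 23.92)²/23.92 = 62.7264/23.92 = 2.6223
Sum = 21.453
df = 4. Since 21.453 > 7.779, we reject H₀.

21.453; reject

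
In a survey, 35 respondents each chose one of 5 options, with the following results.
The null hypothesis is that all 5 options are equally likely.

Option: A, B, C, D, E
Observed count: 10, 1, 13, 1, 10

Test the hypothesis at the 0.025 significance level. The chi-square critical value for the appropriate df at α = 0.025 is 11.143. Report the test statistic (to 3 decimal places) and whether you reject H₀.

18.000; reject

Expected count for each of the 5 categories: 35/5 = 7.
A: (10 − 7)²/7 = 9/7 = 1.2857
B: (1 − 7)²/7 = 36/7 = 5.1429
C: (13 − 7)²/7 = 36/7 = 5.1429
D: (1 − 7)²/7 = 36/7 = 5.1429
E: (10 − 7)²/7 = 9/7 = 1.2857
Sum = 18.000
df = 4. Since 18.000 > 11.143, we reject H₀.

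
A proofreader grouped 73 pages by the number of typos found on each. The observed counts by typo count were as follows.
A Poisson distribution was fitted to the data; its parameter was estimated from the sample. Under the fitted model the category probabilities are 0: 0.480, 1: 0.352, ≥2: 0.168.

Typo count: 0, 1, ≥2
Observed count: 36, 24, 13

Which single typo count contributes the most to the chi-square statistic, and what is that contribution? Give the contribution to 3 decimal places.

Expected counts E_i = n·p_i: 73×0.480 = 35.04, 73×0.352 = 25.696, 73×0.168 = 12.264.
χ² = (36−35.04)²/35.04 + (24−25.696)²/25.696 + (13−12.264)²/12.264
   = 0.0263 + 0.1119 + 0.0442
The largest term is for 1: 0.112.

1, 0.112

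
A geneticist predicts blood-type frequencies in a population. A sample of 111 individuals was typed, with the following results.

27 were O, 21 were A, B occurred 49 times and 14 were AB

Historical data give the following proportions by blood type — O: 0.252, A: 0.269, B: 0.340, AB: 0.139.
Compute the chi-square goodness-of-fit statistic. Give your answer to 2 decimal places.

Expected counts E_i = n·p_i: 111×0.252 = 27.972, 111×0.269 = 29.859, 111×0.340 = 37.74, 111×0.139 = 15.429.
O: (27 − 27.972)²/27.972 = 0.944784/27.972 = 0.034
A: (21 − 29.859)²/29.859 = 78.481881/29.859 = 2.628
B: (49 − 37.74)²/37.74 = 126.7876/37.74 = 3.360
AB: (14 − 15.429)²/15.429 = 2.042041/15.429 = 0.132
Sum = 6.15

6.15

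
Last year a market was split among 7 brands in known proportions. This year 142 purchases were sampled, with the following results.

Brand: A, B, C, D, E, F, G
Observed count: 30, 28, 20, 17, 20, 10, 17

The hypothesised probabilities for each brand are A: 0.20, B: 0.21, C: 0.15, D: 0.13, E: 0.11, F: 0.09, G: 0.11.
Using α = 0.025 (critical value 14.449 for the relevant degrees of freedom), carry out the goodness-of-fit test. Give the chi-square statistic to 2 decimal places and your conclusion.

Expected counts E_i = n·p_i: 142×0.20 = 28.4, 142×0.21 = 29.82, 142×0.15 = 21.3, 142×0.13 = 18.46, 142×0.11 = 15.62, 142×0.09 = 12.78, 142×0.11 = 15.62.
A: (30 − 28.4)²/28.4 = 2.56/28.4 = 0.090
B: (28 − 29.82)²/29.82 = 3.3124/29.82 = 0.111
C: (20 − 21.3)²/21.3 = 1.69/21.3 = 0.079
D: (17 − 18.46)²/18.46 = 2.1316/18.46 = 0.115
E: (20 − 15.62)²/15.62 = 19.1844/15.62 = 1.228
F: (10 − 12.78)²/12.78 = 7.7284/12.78 = 0.605
G: (17 − 15.62)²/15.62 = 1.9044/15.62 = 0.122
Sum = 2.35
df = 6. Since 2.35 < 14.449, we do not reject H₀.

2.35; do not reject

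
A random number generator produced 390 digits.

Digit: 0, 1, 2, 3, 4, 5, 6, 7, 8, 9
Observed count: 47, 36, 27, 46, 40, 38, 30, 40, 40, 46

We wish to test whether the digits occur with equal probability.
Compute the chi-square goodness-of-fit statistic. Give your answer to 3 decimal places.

Expected count for each of the 10 categories: 390/10 = 39.
cat         O        E   (O−E)²/E
0          47       39     1.6410
1          36       39     0.2308
2          27       39     3.6923
3          46       39     1.2564
4          40       39     0.0256
5          38       39     0.0256
6          30       39     2.0769
7          40       39     0.0256
8          40       39     0.0256
9          46       39     1.2564
Sum = 10.256

10.256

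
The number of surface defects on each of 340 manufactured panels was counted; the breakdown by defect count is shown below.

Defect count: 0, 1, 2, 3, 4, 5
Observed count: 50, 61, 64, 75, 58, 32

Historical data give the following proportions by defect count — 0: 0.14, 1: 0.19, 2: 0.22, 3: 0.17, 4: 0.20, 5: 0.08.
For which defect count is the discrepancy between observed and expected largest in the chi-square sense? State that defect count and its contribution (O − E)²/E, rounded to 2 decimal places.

3, 5.12

Expected counts E_i = n·p_i: 340×0.14 = 47.6, 340×0.19 = 64.6, 340×0.22 = 74.8, 340×0.17 = 57.8, 340×0.20 = 68, 340×0.08 = 27.2.
0: (50 − 47.6)²/47.6 = 5.76/47.6 = 0.121
1: (61 − 64.6)²/64.6 = 12.96/64.6 = 0.201
2: (64 − 74.8)²/74.8 = 116.64/74.8 = 1.559
3: (75 − 57.8)²/57.8 = 295.84/57.8 = 5.118
4: (58 − 68)²/68 = 100/68 = 1.471
5: (32 − 27.2)²/27.2 = 23.04/27.2 = 0.847
The largest term is for 3: 5.12.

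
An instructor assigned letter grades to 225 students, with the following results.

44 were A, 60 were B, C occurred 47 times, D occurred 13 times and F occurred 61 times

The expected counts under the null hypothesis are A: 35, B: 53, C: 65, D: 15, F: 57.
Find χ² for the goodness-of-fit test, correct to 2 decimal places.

8.77

A: (44 − 35)²/35 = 81/35 = 2.314
B: (60 − 53)²/53 = 49/53 = 0.925
C: (47 − 65)²/65 = 324/65 = 4.985
D: (13 − 15)²/15 = 4/15 = 0.267
F: (61 − 57)²/57 = 16/57 = 0.281
Sum = 8.77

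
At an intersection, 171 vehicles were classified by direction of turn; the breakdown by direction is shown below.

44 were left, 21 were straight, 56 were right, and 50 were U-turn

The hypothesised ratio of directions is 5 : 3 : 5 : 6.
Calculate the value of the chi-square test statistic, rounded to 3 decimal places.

Ratio total = 19. Expected counts: 171×5/19 = 45, 171×3/19 = 27, 171×5/19 = 45, 171×6/19 = 54.
χ² = (44−45)²/45 + (21−27)²/27 + (56−45)²/45 + (50−54)²/54
   = 0.0222 + 1.3333 + 2.6889 + 0.2963
Sum = 4.341

4.341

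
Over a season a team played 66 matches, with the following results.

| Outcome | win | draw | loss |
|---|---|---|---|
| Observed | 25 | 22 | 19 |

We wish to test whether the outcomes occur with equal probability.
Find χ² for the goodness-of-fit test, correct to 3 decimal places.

Under H₀ each category has probability 1/3, so each expected count is 66/3 = 22.
χ² = (25−22)²/22 + (22−22)²/22 + (19−22)²/22
   = 0.4091 + 0.0000 + 0.4091
Sum = 0.818

0.818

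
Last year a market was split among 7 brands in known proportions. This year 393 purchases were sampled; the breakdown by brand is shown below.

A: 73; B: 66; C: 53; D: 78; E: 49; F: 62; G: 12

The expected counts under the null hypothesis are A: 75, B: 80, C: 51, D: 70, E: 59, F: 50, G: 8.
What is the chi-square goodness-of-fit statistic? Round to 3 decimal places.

10.071

cat         O        E   (O−E)²/E
A          73       75     0.0533
B          66       80     2.4500
C          53       51     0.0784
D          78       70     0.9143
E          49       59     1.6949
F          62       50     2.8800
G          12        8     2.0000
Sum = 10.071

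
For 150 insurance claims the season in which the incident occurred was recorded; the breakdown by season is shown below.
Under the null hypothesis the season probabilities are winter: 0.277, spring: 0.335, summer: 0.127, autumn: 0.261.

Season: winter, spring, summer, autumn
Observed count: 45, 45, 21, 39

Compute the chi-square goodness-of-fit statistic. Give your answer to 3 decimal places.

1.035

Expected counts E_i = n·p_i: 150×0.277 = 41.55, 150×0.335 = 50.25, 150×0.127 = 19.05, 150×0.261 = 39.15.
cat         O        E   (O−E)²/E
winter     45    41.55     0.2865
spring     45    50.25     0.5485
summer     21    19.05     0.1996
autumn     39    39.15     0.0006
Sum = 1.035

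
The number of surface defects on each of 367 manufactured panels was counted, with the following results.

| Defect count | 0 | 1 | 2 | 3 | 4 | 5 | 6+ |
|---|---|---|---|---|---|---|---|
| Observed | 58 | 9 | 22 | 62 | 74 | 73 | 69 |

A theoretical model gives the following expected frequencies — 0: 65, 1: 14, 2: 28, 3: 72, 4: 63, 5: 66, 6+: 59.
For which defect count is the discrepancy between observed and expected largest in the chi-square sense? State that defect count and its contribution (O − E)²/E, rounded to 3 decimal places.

0: (58 − 65)²/65 = 49/65 = 0.7538
1: (9 − 14)²/14 = 25/14 = 1.7857
2: (22 − 28)²/28 = 36/28 = 1.2857
3: (62 − 72)²/72 = 100/72 = 1.3889
4: (74 − 63)²/63 = 121/63 = 1.9206
5: (73 − 66)²/66 = 49/66 = 0.7424
6+: (69 − 59)²/59 = 100/59 = 1.6949
The largest term is for 4: 1.921.

4, 1.921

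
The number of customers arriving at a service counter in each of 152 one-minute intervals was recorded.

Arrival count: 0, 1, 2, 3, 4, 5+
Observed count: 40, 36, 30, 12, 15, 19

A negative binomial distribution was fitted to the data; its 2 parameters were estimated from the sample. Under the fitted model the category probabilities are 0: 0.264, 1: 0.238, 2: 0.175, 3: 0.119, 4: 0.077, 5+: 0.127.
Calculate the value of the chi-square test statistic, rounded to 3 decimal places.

Expected counts E_i = n·p_i: 152×0.264 = 40.128, 152×0.238 = 36.176, 152×0.175 = 26.6, 152×0.119 = 18.088, 152×0.077 = 11.704, 152×0.127 = 19.304.
0: (40 − 40.128)²/40.128 = 0.016384/40.128 = 0.0004
1: (36 − 36.176)²/36.176 = 0.030976/36.176 = 0.0009
2: (30 − 26.6)²/26.6 = 11.56/26.6 = 0.4346
3: (12 − 18.088)²/18.088 = 37.063744/18.088 = 2.0491
4: (15 − 11.704)²/11.704 = 10.863616/11.704 = 0.9282
5+: (19 − 19.304)²/19.304 = 0.092416/19.304 = 0.0048
Sum = 3.418

3.418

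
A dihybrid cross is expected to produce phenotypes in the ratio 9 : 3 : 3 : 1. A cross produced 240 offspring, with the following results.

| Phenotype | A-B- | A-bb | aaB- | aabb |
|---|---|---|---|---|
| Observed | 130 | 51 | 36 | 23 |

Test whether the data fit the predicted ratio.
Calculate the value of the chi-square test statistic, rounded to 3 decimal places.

Ratio total = 16. Expected counts: 240×9/16 = 135, 240×3/16 = 45, 240×3/16 = 45, 240×1/16 = 15.
A-B-: (130 − 135)²/135 = 25/135 = 0.1852
A-bb: (51 − 45)²/45 = 36/45 = 0.8000
aaB-: (36 − 45)²/45 = 81/45 = 1.8000
aabb: (23 − 15)²/15 = 64/15 = 4.2667
Sum = 7.052

7.052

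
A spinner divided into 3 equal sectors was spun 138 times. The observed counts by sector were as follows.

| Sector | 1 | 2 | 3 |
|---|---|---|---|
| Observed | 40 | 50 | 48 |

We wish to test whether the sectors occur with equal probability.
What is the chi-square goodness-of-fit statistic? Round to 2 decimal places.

Under H₀ each category has probability 1/3, so each expected count is 138/3 = 46.
χ² = (40−46)²/46 + (50−46)²/46 + (48−46)²/46
   = 0.783 + 0.348 + 0.087
Sum = 1.22

1.22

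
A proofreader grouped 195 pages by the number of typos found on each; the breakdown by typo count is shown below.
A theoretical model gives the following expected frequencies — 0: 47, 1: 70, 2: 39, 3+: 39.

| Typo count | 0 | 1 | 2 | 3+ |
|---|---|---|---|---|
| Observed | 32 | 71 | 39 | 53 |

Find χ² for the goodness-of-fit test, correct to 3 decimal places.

0: (32 − 47)²/47 = 225/47 = 4.7872
1: (71 − 70)²/70 = 1/70 = 0.0143
2: (39 − 39)²/39 = 0/39 = 0.0000
3+: (53 − 39)²/39 = 196/39 = 5.0256
Sum = 9.827

9.827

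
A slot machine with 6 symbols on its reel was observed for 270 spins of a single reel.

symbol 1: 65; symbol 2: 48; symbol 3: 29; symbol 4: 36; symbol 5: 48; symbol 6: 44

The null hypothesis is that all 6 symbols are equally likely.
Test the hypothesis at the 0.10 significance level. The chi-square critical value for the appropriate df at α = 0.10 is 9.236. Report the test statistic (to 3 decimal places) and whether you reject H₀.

16.800; reject

Expected count for each of the 6 categories: 270/6 = 45.
χ² = (65−45)²/45 + (48−45)²/45 + (29−45)²/45 + (36−45)²/45 + (48−45)²/45 + (44−45)²/45
   = 8.8889 + 0.2000 + 5.6889 + 1.8000 + 0.2000 + 0.0222
Sum = 16.800
df = 5. Since 16.800 > 9.236, we reject H₀.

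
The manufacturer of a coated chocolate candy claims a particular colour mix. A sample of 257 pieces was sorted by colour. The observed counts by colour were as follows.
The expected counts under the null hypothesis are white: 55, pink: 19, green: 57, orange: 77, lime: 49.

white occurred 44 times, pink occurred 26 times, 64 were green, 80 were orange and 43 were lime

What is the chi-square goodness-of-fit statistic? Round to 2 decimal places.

white: (44 − 55)²/55 = 121/55 = 2.200
pink: (26 − 19)²/19 = 49/19 = 2.579
green: (64 − 57)²/57 = 49/57 = 0.860
orange: (80 − 77)²/77 = 9/77 = 0.117
lime: (43 − 49)²/49 = 36/49 = 0.735
Sum = 6.49

6.49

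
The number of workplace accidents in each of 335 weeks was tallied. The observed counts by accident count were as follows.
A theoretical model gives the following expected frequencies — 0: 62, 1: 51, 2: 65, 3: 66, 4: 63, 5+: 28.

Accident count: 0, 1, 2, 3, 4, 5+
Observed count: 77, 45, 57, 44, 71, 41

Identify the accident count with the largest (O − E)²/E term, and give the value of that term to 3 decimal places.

3, 7.333

0: (77 − 62)²/62 = 225/62 = 3.6290
1: (45 − 51)²/51 = 36/51 = 0.7059
2: (57 − 65)²/65 = 64/65 = 0.9846
3: (44 − 66)²/66 = 484/66 = 7.3333
4: (71 − 63)²/63 = 64/63 = 1.0159
5+: (41 − 28)²/28 = 169/28 = 6.0357
The largest term is for 3: 7.333.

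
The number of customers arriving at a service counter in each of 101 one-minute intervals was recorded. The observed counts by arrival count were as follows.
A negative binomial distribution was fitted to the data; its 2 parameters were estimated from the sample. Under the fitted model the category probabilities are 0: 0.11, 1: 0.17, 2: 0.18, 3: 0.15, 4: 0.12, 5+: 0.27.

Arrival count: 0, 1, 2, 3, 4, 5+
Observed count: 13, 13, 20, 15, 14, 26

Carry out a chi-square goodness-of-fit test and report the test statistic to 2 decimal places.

1.87

Expected counts E_i = n·p_i: 101×0.11 = 11.11, 101×0.17 = 17.17, 101×0.18 = 18.18, 101×0.15 = 15.15, 101×0.12 = 12.12, 101×0.27 = 27.27.
cat         O        E   (O−E)²/E
0          13    11.11      0.322
1          13    17.17      1.013
2          20    18.18      0.182
3          15    15.15      0.001
4          14    12.12      0.292
5+         26    27.27      0.059
Sum = 1.87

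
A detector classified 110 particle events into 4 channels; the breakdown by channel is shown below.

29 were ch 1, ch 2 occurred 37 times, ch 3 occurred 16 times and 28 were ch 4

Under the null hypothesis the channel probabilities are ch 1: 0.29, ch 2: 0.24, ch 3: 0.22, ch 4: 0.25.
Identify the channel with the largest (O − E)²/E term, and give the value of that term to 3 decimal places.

ch 2, 4.256

Expected counts E_i = n·p_i: 110×0.29 = 31.9, 110×0.24 = 26.4, 110×0.22 = 24.2, 110×0.25 = 27.5.
χ² = (29−31.9)²/31.9 + (37−26.4)²/26.4 + (16−24.2)²/24.2 + (28−27.5)²/27.5
   = 0.2636 + 4.2561 + 2.7785 + 0.0091
The largest term is for ch 2: 4.256.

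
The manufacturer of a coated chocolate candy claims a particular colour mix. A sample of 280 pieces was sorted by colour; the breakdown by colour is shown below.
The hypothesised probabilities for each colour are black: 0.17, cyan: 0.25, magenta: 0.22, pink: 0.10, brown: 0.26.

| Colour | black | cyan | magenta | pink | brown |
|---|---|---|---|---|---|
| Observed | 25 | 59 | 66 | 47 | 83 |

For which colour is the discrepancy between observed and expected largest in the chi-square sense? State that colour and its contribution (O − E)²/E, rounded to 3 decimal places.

Expected counts E_i = n·p_i: 280×0.17 = 47.6, 280×0.25 = 70, 280×0.22 = 61.6, 280×0.10 = 28, 280×0.26 = 72.8.
cat          O        E   (O−E)²/E
black       25     47.6    10.7303
cyan        59       70     1.7286
magenta     66     61.6     0.3143
pink        47       28    12.8929
brown       83     72.8     1.4291
The largest term is for pink: 12.893.

pink, 12.893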